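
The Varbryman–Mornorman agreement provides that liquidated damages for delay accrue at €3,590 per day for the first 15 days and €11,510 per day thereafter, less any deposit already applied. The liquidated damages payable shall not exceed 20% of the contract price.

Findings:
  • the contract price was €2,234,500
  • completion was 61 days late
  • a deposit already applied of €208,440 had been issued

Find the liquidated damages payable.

First 15 days: 15 × €3,590 = €53,850
Remaining days: (61 − 15) × €11,510 = €529,460
Accrued per-day damages: €53,850 + €529,460 = €583,310
Less deposit already applied: €583,310 − €208,440 = €374,870
Cap: 20% of €2,234,500 = €446,900
Cap at €446,900: €374,870 is within the cap, no reduction.

Liquidated damages: €374,870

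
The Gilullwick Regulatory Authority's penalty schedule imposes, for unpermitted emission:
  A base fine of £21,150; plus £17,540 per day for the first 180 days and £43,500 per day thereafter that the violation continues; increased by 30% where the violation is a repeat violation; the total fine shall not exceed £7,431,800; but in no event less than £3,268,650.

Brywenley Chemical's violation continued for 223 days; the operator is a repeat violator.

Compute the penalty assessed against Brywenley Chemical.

£6,563,505

First 180 days: 180 × £17,540 = £3,157,200
Remaining days: (223 − 180) × £43,500 = £1,870,500
Per-day component: £3,157,200 + £1,870,500 = £5,027,700
Base plus per-day: £21,150 + £5,027,700 = £5,048,850
Enhancement: 30% of £5,048,850 = £1,514,655
Enhanced fine: £5,048,850 + £1,514,655 = £6,563,505
Cap at £7,431,800: £6,563,505 is within the cap, no reduction.
Minimum £3,268,650: £6,563,505 meets the minimum, no increase.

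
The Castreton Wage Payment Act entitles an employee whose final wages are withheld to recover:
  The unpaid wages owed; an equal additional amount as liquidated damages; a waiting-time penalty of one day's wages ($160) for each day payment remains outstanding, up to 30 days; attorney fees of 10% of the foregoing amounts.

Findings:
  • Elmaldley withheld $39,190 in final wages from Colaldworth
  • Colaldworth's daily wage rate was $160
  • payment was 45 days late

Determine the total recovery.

Liquidated damages (equal amount): $39,190
Penalty days: min(45, 30) = 30
Waiting-time penalty: 30 × $160 = $4,800
Subtotal: $39,190 + $39,190 + $4,800 = $83,180
Attorney fees: 10% of $83,180 = $8,318
Total award: $83,180 + $8,318 = $91,498

$91,498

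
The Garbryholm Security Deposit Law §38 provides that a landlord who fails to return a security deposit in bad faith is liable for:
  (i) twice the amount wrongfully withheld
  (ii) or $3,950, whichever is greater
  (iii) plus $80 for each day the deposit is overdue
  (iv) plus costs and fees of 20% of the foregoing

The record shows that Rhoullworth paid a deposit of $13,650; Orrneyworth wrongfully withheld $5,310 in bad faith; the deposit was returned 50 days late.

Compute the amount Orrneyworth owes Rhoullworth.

Doubled: 2 × $5,310 = $10,620
Minimum $3,950: $10,620 meets the minimum, no increase.
Late-return penalty: 50 × $80 = $4,000
Damages plus late penalty: $10,620 + $4,000 = $14,620
Costs and fees: 20% of $14,620 = $2,924
Total recovery: $14,620 + $2,924 = $17,544

Recovery: $17,544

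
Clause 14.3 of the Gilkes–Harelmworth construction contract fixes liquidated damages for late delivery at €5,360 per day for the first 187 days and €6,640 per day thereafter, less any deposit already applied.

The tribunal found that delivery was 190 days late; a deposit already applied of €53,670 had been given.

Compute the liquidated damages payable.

First 187 days: 187 × €5,360 = €1,002,320
Remaining days: (190 − 187) × €6,640 = €19,920
Accrued per-day damages: €1,002,320 + €19,920 = €1,022,240
Less deposit already applied: €1,022,240 − €53,670 = €968,570

€968,570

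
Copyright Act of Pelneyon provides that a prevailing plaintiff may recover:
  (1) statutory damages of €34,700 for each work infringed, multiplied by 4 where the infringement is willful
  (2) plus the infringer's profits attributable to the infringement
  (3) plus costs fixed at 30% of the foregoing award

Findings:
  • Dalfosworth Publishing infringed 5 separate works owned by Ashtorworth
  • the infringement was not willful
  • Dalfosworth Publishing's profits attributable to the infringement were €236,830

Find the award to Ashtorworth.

Statutory damages: 5 × €34,700 = €173,500
Infringement not willful: no ×4 enhancement.
Combined award: €173,500 + €236,830 = €410,330
Costs: 30% of €410,330 = €123,099
Award plus costs: €410,330 + €123,099 = €533,429

€533,429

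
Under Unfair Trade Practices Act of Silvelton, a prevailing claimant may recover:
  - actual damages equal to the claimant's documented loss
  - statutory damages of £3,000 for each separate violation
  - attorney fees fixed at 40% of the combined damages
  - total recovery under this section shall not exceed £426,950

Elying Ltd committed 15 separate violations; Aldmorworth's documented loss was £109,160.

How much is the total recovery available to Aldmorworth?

Total recovery: £215,824

Statutory damages: 15 × £3,000 = £45,000
Combined damages: £109,160 + £45,000 = £154,160
Attorney fees: 40% of £154,160 = £61,664
Total before cap: £154,160 + £61,664 = £215,824
Cap at £426,950: £215,824 is within the cap, no reduction.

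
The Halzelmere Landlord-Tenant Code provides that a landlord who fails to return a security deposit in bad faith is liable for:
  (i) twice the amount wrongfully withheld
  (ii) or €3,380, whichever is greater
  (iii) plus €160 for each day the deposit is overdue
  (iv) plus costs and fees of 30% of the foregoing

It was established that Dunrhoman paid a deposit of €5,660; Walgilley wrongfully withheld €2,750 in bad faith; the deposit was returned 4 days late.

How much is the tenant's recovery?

€7,982

Doubled: 2 × €2,750 = €5,500
Minimum €3,380: €5,500 meets the minimum, no increase.
Late-return penalty: 4 × €160 = €640
Damages plus late penalty: €5,500 + €640 = €6,140
Costs and fees: 30% of €6,140 = €1,842
Total recovery: €6,140 + €1,842 = €7,982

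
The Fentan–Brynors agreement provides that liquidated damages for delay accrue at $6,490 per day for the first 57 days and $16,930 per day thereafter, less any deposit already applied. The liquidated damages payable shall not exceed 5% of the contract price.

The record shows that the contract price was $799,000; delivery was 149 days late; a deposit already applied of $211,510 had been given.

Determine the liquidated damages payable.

Liquidated damages: $39,950

First 57 days: 57 × $6,490 = $369,930
Remaining days: (149 − 57) × $16,930 = $1,557,560
Accrued per-day damages: $369,930 + $1,557,560 = $1,927,490
Less deposit already applied: $1,927,490 − $211,510 = $1,715,980
Cap: 5% of $799,000 = $39,950
Cap at $39,950: $1,715,980 exceeds the cap → $39,950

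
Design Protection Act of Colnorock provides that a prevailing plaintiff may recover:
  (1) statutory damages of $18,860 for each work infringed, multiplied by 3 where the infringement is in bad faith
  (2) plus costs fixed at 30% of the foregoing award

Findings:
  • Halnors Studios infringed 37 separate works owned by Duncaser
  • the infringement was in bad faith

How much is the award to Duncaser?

$2,721,498

Statutory damages: 37 × $18,860 = $697,820
Trebled: 3 × $697,820 = $2,093,460
Costs: 30% of $2,093,460 = $628,038
Award plus costs: $2,093,460 + $628,038 = $2,721,498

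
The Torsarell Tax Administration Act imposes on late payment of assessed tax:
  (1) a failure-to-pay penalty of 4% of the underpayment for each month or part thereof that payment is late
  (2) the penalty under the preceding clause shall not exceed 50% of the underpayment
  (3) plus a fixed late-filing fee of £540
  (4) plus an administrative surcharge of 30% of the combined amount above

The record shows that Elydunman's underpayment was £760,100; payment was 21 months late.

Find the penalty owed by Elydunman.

£494,767

Accrued rate: 4% × 21 = 84%, capped at 50% → 50%
Failure-to-pay penalty: 50% of £760,100 = £380,050
Penalty before surcharge: £380,050 + £540 = £380,590
Administrative surcharge: 30% of £380,590 = £114,177
Total penalty: £380,590 + £114,177 = £494,767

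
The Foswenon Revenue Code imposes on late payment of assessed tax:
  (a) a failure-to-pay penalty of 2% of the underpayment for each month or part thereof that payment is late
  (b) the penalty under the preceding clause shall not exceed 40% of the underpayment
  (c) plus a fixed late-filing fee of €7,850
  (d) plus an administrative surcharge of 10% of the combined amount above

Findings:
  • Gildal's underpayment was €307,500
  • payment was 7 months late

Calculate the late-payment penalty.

Accrued rate: 2% × 7 = 14%, capped at 40% → 14%
Failure-to-pay penalty: 14% of €307,500 = €43,050
Penalty before surcharge: €43,050 + €7,850 = €50,900
Administrative surcharge: 10% of €50,900 = €5,090
Total penalty: €50,900 + €5,090 = €55,990

Penalty: €55,990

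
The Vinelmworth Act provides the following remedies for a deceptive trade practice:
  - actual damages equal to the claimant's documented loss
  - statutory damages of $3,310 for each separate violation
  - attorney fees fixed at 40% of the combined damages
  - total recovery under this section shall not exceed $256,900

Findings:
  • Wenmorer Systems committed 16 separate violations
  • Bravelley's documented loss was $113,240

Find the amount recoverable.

$232,680

Statutory damages: 16 × $3,310 = $52,960
Combined damages: $113,240 + $52,960 = $166,200
Attorney fees: 40% of $166,200 = $66,480
Total before cap: $166,200 + $66,480 = $232,680
Cap at $256,900: $232,680 is within the cap, no reduction.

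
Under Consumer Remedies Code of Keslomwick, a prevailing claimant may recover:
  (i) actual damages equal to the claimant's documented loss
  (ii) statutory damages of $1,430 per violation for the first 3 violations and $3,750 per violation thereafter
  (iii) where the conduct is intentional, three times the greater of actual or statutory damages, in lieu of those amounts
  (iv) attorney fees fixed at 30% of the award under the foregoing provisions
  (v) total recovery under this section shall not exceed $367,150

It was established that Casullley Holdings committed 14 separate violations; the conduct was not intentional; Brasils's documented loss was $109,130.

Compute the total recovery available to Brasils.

First 3 violations: 3 × $1,430 = $4,290
Remaining violations: (14 − 3) × $3,750 = $41,250
Statutory damages: $4,290 + $41,250 = $45,540
Conduct not intentional: the in-lieu enhancement does not apply.
Actual plus statutory damages: $109,130 + $45,540 = $154,670
Attorney fees: 30% of $154,670 = $46,401
Total before cap: $154,670 + $46,401 = $201,071
Cap at $367,150: $201,071 is within the cap, no reduction.

Total recovery: $201,071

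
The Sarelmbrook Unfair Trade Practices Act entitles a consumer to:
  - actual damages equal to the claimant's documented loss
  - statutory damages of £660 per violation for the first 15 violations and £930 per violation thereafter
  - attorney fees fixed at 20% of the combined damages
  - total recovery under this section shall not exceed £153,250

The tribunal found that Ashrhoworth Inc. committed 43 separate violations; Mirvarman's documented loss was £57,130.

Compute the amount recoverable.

£111,684

First 15 violations: 15 × £660 = £9,900
Remaining violations: (43 − 15) × £930 = £26,040
Statutory damages: £9,900 + £26,040 = £35,940
Combined damages: £57,130 + £35,940 = £93,070
Attorney fees: 20% of £93,070 = £18,614
Total before cap: £93,070 + £18,614 = £111,684
Cap at £153,250: £111,684 is within the cap, no reduction.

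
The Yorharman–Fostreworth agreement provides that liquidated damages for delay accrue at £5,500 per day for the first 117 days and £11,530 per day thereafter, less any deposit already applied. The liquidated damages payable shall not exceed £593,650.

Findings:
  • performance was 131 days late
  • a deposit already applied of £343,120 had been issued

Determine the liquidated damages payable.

First 117 days: 117 × £5,500 = £643,500
Remaining days: (131 − 117) × £11,530 = £161,420
Accrued per-day damages: £643,500 + £161,420 = £804,920
Less deposit already applied: £804,920 − £343,120 = £461,800
Cap at £593,650: £461,800 is within the cap, no reduction.

Liquidated damages: £461,800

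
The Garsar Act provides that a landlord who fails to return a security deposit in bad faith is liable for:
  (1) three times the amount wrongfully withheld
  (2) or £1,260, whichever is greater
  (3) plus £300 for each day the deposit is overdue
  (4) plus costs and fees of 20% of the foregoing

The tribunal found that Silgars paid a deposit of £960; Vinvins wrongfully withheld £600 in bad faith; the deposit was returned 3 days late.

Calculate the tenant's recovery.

Trebled: 3 × £600 = £1,800
Minimum £1,260: £1,800 meets the minimum, no increase.
Late-return penalty: 3 × £300 = £900
Damages plus late penalty: £1,800 + £900 = £2,700
Costs and fees: 20% of £2,700 = £540
Total recovery: £2,700 + £540 = £3,240

£3,240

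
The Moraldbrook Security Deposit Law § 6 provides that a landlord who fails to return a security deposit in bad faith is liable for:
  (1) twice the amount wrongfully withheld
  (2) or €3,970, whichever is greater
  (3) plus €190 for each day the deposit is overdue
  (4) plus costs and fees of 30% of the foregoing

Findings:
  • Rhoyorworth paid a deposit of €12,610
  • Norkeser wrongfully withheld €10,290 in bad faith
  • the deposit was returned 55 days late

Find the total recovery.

€40,339

Doubled: 2 × €10,290 = €20,580
Minimum €3,970: €20,580 meets the minimum, no increase.
Late-return penalty: 55 × €190 = €10,450
Damages plus late penalty: €20,580 + €10,450 = €31,030
Costs and fees: 30% of €31,030 = €9,309
Total recovery: €31,030 + €9,309 = €40,339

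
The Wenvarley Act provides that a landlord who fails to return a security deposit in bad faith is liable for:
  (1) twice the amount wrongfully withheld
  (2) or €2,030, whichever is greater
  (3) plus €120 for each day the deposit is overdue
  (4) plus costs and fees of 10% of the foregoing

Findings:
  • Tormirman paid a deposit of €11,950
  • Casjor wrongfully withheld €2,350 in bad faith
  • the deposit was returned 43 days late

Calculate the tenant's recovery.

€10,846

Doubled: 2 × €2,350 = €4,700
Minimum €2,030: €4,700 meets the minimum, no increase.
Late-return penalty: 43 × €120 = €5,160
Damages plus late penalty: €4,700 + €5,160 = €9,860
Costs and fees: 10% of €9,860 = €986
Total recovery: €9,860 + €986 = €10,846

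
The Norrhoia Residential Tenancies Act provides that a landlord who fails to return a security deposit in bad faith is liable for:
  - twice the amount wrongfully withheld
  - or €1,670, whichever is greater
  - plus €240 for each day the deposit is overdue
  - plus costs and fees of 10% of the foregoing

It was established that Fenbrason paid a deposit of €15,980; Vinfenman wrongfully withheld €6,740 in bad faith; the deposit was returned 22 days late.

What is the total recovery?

€20,636

Doubled: 2 × €6,740 = €13,480
Minimum €1,670: €13,480 meets the minimum, no increase.
Late-return penalty: 22 × €240 = €5,280
Damages plus late penalty: €13,480 + €5,280 = €18,760
Costs and fees: 10% of €18,760 = €1,876
Total recovery: €18,760 + €1,876 = €20,636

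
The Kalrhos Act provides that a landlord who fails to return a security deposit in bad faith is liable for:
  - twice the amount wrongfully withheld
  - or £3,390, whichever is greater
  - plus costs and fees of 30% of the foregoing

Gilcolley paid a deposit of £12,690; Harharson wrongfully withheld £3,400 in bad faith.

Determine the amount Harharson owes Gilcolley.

Doubled: 2 × £3,400 = £6,800
Minimum £3,390: £6,800 meets the minimum, no increase.
Costs and fees: 30% of £6,800 = £2,040
Total recovery: £6,800 + £2,040 = £8,840

£8,840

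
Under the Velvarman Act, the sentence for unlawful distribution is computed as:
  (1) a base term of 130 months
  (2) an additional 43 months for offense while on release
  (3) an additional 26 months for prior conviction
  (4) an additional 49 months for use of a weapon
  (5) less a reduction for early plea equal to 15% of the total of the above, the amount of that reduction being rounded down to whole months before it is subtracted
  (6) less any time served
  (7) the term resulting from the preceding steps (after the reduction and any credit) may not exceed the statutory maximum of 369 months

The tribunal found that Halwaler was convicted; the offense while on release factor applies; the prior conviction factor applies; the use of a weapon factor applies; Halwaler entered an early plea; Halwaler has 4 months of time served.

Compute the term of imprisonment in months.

Offense while on release enhancement: +43 months
Prior conviction enhancement: +26 months
Use of a weapon enhancement: +49 months
Adjusted term: 130 months + 43 months + 26 months + 49 months = 248 months
Early plea reduction: 15% of 248 months = 37 months (rounded down)
After reduction: 248 − 37 = 211 months
Less time served: 211 months − 4 months = 207 months
Cap at 369 months: 207 months is within the cap, no reduction.

207 months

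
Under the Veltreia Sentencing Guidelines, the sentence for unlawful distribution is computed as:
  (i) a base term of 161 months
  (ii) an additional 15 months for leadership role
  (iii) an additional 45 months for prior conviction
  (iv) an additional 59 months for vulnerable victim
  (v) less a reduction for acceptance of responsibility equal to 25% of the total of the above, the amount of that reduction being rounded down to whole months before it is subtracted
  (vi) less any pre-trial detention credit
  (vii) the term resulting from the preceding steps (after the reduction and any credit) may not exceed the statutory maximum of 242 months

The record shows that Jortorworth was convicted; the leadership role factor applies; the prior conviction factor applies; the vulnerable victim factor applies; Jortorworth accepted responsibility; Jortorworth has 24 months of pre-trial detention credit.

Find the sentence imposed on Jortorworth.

Leadership role enhancement: +15 months
Prior conviction enhancement: +45 months
Vulnerable victim enhancement: +59 months
Adjusted term: 161 months + 15 months + 45 months + 59 months = 280 months
Acceptance of responsibility reduction: 25% of 280 months = 70 months (rounded down)
After reduction: 280 − 70 = 210 months
Less pre-trial detention credit: 210 months − 24 months = 186 months
Cap at 242 months: 186 months is within the cap, no reduction.

Sentence: 186 months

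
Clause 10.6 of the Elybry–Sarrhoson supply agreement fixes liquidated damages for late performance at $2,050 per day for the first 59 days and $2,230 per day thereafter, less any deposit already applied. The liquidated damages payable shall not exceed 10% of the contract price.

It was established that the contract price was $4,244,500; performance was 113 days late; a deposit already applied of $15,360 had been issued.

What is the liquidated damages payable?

First 59 days: 59 × $2,050 = $120,950
Remaining days: (113 − 59) × $2,230 = $120,420
Accrued per-day damages: $120,950 + $120,420 = $241,370
Less deposit already applied: $241,370 − $15,360 = $226,010
Cap: 10% of $4,244,500 = $424,450
Cap at $424,450: $226,010 is within the cap, no reduction.

$226,010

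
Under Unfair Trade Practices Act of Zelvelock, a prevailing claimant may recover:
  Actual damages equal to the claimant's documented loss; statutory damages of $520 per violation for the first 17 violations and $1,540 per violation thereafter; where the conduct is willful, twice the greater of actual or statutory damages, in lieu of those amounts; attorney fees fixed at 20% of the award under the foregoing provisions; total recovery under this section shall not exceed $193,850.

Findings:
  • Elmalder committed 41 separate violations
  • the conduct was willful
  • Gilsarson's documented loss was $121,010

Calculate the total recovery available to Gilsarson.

First 17 violations: 17 × $520 = $8,840
Remaining violations: (41 − 17) × $1,540 = $36,960
Statutory damages: $8,840 + $36,960 = $45,800
Greater of actual damages ($121,010) or statutory damages ($45,800): $121,010
Doubled: 2 × $121,010 = $242,020
Attorney fees: 20% of $242,020 = $48,404
Total before cap: $242,020 + $48,404 = $290,424
Cap at $193,850: $290,424 exceeds the cap → $193,850

$193,850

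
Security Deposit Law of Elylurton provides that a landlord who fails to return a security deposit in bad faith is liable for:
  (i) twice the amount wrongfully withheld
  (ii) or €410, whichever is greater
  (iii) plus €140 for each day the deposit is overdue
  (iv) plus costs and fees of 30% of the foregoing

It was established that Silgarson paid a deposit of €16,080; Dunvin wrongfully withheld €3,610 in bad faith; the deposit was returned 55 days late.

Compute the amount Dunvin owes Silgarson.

Doubled: 2 × €3,610 = €7,220
Minimum €410: €7,220 meets the minimum, no increase.
Late-return penalty: 55 × €140 = €7,700
Damages plus late penalty: €7,220 + €7,700 = €14,920
Costs and fees: 30% of €14,920 = €4,476
Total recovery: €14,920 + €4,476 = €19,396

Recovery: €19,396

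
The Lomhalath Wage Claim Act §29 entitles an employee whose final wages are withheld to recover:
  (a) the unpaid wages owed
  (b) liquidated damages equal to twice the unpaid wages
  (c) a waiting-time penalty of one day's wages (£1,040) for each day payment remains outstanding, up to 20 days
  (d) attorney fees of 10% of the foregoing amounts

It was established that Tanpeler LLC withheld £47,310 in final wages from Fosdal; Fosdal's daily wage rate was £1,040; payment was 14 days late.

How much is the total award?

Doubled: 2 × £47,310 = £94,620
Penalty days: min(14, 20) = 14
Waiting-time penalty: 14 × £1,040 = £14,560
Subtotal: £47,310 + £94,620 + £14,560 = £156,490
Attorney fees: 10% of £156,490 = £15,649
Total award: £156,490 + £15,649 = £172,139

Total award: £172,139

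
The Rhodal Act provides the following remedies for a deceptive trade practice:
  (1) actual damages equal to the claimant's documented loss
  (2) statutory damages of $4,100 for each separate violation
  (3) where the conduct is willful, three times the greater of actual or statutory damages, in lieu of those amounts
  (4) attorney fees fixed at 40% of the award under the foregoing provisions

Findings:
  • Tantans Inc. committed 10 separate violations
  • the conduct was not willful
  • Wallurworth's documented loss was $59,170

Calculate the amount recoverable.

$140,238

Statutory damages: 10 × $4,100 = $41,000
Conduct not willful: the in-lieu enhancement does not apply.
Actual plus statutory damages: $59,170 + $41,000 = $100,170
Attorney fees: 40% of $100,170 = $40,068
Total recovery: $100,170 + $40,068 = $140,238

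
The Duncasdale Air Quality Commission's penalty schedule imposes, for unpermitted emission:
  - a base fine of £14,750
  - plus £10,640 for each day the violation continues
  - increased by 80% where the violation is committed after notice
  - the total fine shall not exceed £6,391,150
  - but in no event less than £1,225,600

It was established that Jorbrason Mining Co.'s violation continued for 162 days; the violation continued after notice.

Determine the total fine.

£3,129,174

Per-day component: 162 × £10,640 = £1,723,680
Base plus per-day: £14,750 + £1,723,680 = £1,738,430
Enhancement: 80% of £1,738,430 = £1,390,744
Enhanced fine: £1,738,430 + £1,390,744 = £3,129,174
Cap at £6,391,150: £3,129,174 is within the cap, no reduction.
Minimum £1,225,600: £3,129,174 meets the minimum, no increase.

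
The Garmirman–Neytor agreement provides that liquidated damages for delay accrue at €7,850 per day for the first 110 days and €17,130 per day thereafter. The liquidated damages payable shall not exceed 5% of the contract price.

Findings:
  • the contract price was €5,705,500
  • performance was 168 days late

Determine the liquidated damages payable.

€285,275

First 110 days: 110 × €7,850 = €863,500
Remaining days: (168 − 110) × €17,130 = €993,540
Accrued per-day damages: €863,500 + €993,540 = €1,857,040
Cap: 5% of €5,705,500 = €285,275
Cap at €285,275: €1,857,040 exceeds the cap → €285,275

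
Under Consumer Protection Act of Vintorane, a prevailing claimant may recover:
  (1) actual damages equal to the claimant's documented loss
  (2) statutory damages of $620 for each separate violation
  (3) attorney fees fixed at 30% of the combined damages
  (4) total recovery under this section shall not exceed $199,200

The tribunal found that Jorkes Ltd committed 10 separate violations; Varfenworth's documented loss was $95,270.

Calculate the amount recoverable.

$131,911

Statutory damages: 10 × $620 = $6,200
Combined damages: $95,270 + $6,200 = $101,470
Attorney fees: 30% of $101,470 = $30,441
Total before cap: $101,470 + $30,441 = $131,911
Cap at $199,200: $131,911 is within the cap, no reduction.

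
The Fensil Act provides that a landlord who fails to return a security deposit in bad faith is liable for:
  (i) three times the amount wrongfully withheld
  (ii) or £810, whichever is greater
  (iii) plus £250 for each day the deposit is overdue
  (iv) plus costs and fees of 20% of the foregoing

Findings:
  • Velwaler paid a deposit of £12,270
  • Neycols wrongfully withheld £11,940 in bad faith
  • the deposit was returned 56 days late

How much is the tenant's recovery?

Trebled: 3 × £11,940 = £35,820
Minimum £810: £35,820 meets the minimum, no increase.
Late-return penalty: 56 × £250 = £14,000
Damages plus late penalty: £35,820 + £14,000 = £49,820
Costs and fees: 20% of £49,820 = £9,964
Total recovery: £49,820 + £9,964 = £59,784

£59,784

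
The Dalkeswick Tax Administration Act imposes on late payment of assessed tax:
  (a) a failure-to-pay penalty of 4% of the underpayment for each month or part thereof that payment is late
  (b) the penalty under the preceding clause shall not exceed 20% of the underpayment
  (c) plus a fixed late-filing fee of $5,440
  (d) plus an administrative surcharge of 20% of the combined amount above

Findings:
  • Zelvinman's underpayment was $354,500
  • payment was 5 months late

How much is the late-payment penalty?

Accrued rate: 4% × 5 = 20%, capped at 20% → 20%
Failure-to-pay penalty: 20% of $354,500 = $70,900
Penalty before surcharge: $70,900 + $5,440 = $76,340
Administrative surcharge: 20% of $76,340 = $15,268
Total penalty: $76,340 + $15,268 = $91,608

$91,608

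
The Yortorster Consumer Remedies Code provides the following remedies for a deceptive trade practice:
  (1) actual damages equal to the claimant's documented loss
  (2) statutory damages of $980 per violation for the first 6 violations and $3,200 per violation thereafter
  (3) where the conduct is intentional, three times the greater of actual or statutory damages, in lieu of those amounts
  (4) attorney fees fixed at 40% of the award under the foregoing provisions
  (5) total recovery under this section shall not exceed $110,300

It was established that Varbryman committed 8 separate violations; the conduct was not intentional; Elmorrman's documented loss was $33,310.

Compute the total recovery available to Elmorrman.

First 6 violations: 6 × $980 = $5,880
Remaining violations: (8 − 6) × $3,200 = $6,400
Statutory damages: $5,880 + $6,400 = $12,280
Conduct not intentional: the in-lieu enhancement does not apply.
Actual plus statutory damages: $33,310 + $12,280 = $45,590
Attorney fees: 40% of $45,590 = $18,236
Total before cap: $45,590 + $18,236 = $63,826
Cap at $110,300: $63,826 is within the cap, no reduction.

$63,826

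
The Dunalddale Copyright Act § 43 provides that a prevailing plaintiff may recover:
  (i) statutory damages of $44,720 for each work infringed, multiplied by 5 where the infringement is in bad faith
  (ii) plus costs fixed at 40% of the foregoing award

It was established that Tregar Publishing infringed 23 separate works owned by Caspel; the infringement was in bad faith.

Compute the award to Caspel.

$7,199,920

Statutory damages: 23 × $44,720 = $1,028,560
Multiplied by 5: 5 × $1,028,560 = $5,142,800
Costs: 40% of $5,142,800 = $2,057,120
Award plus costs: $5,142,800 + $2,057,120 = $7,199,920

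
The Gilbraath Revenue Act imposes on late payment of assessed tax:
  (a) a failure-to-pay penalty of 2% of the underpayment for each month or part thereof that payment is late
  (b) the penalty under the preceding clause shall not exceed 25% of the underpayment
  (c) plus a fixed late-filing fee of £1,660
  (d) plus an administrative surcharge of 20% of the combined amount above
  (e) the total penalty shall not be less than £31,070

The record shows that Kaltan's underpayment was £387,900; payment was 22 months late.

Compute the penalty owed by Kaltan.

Accrued rate: 2% × 22 = 44%, capped at 25% → 25%
Failure-to-pay penalty: 25% of £387,900 = £96,975
Penalty before surcharge: £96,975 + £1,660 = £98,635
Administrative surcharge: 20% of £98,635 = £19,727
Total penalty: £98,635 + £19,727 = £118,362
Minimum £31,070: £118,362 meets the minimum, no increase.

£118,362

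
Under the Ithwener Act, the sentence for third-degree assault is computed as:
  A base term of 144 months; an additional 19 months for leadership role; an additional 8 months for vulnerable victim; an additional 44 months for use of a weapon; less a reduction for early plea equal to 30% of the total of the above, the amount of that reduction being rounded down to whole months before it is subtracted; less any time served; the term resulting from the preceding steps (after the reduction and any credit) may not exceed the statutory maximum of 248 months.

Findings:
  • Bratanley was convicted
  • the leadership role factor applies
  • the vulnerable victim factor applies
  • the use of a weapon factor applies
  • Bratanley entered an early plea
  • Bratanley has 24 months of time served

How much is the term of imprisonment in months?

Leadership role enhancement: +19 months
Vulnerable victim enhancement: +8 months
Use of a weapon enhancement: +44 months
Adjusted term: 144 months + 19 months + 8 months + 44 months = 215 months
Early plea reduction: 30% of 215 months = 64 months (rounded down)
After reduction: 215 − 64 = 151 months
Less time served: 151 months − 24 months = 127 months
Cap at 248 months: 127 months is within the cap, no reduction.

Sentence: 127 months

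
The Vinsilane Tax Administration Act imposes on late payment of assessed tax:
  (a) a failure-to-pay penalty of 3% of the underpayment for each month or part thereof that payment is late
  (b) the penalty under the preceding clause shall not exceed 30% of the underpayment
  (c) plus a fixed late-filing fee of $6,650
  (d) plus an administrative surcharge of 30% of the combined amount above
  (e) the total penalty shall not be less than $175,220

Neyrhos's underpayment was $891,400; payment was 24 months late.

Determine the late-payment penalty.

$356,291

Accrued rate: 3% × 24 = 72%, capped at 30% → 30%
Failure-to-pay penalty: 30% of $891,400 = $267,420
Penalty before surcharge: $267,420 + $6,650 = $274,070
Administrative surcharge: 30% of $274,070 = $82,221
Total penalty: $274,070 + $82,221 = $356,291
Minimum $175,220: $356,291 meets the minimum, no increase.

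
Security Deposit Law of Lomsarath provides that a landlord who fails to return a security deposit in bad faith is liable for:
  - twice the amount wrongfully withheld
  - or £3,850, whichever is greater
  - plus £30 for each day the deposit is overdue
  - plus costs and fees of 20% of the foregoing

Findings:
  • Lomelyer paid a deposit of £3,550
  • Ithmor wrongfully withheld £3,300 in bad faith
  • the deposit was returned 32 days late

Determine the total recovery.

£9,072

Doubled: 2 × £3,300 = £6,600
Minimum £3,850: £6,600 meets the minimum, no increase.
Late-return penalty: 32 × £30 = £960
Damages plus late penalty: £6,600 + £960 = £7,560
Costs and fees: 20% of £7,560 = £1,512
Total recovery: £7,560 + £1,512 = £9,072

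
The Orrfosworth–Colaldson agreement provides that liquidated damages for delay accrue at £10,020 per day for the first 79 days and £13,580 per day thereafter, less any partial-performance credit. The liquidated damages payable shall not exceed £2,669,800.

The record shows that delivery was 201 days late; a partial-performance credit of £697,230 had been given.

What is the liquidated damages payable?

Liquidated damages: £1,751,110

First 79 days: 79 × £10,020 = £791,580
Remaining days: (201 − 79) × £13,580 = £1,656,760
Accrued per-day damages: £791,580 + £1,656,760 = £2,448,340
Less partial-performance credit: £2,448,340 − £697,230 = £1,751,110
Cap at £2,669,800: £1,751,110 is within the cap, no reduction.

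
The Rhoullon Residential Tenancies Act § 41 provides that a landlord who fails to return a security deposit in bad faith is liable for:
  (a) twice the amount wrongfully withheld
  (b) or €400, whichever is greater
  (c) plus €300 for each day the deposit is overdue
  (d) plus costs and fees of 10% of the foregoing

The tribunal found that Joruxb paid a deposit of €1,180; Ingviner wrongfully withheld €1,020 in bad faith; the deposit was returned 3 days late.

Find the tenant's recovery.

€3,234

Doubled: 2 × €1,020 = €2,040
Minimum €400: €2,040 meets the minimum, no increase.
Late-return penalty: 3 × €300 = €900
Damages plus late penalty: €2,040 + €900 = €2,940
Costs and fees: 10% of €2,940 = €294
Total recovery: €2,940 + €294 = €3,234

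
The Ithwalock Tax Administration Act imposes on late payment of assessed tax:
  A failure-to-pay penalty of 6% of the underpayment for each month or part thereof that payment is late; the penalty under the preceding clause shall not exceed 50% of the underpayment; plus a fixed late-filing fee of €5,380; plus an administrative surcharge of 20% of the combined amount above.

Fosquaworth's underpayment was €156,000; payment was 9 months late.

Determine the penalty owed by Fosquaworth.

Accrued rate: 6% × 9 = 54%, capped at 50% → 50%
Failure-to-pay penalty: 50% of €156,000 = €78,000
Penalty before surcharge: €78,000 + €5,380 = €83,380
Administrative surcharge: 20% of €83,380 = €16,676
Total penalty: €83,380 + €16,676 = €100,056

€100,056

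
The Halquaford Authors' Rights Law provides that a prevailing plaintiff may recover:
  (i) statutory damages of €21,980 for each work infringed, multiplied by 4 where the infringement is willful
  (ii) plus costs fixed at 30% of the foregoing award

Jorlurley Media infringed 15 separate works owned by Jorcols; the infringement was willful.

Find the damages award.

€1,714,440

Statutory damages: 15 × €21,980 = €329,700
Multiplied by 4: 4 × €329,700 = €1,318,800
Costs: 30% of €1,318,800 = €395,640
Award plus costs: €1,318,800 + €395,640 = €1,714,440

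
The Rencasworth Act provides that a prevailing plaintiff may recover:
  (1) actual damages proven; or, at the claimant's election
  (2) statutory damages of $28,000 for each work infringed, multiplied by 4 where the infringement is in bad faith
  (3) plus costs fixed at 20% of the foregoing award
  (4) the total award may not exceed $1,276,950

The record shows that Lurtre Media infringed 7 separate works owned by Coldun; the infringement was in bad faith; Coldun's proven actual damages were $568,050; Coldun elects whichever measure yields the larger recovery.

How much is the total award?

$940,800

Statutory damages: 7 × $28,000 = $196,000
Multiplied by 4: 4 × $196,000 = $784,000
Greater of actual damages ($568,050) or enhanced statutory damages ($784,000): $784,000
Costs: 20% of $784,000 = $156,800
Award plus costs: $784,000 + $156,800 = $940,800
Cap at $1,276,950: $940,800 is within the cap, no reduction.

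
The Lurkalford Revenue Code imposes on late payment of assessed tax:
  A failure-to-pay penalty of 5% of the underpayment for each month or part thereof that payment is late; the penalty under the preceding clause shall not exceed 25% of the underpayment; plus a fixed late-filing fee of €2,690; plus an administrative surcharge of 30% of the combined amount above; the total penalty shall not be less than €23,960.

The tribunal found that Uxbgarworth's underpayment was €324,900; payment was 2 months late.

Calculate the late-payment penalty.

€45,734

Accrued rate: 5% × 2 = 10%, capped at 25% → 10%
Failure-to-pay penalty: 10% of €324,900 = €32,490
Penalty before surcharge: €32,490 + €2,690 = €35,180
Administrative surcharge: 30% of €35,180 = €10,554
Total penalty: €35,180 + €10,554 = €45,734
Minimum €23,960: €45,734 meets the minimum, no increase.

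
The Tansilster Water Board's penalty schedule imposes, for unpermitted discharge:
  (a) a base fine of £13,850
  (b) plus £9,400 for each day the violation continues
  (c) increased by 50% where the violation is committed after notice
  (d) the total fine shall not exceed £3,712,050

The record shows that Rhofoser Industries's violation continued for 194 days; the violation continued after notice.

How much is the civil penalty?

Per-day component: 194 × £9,400 = £1,823,600
Base plus per-day: £13,850 + £1,823,600 = £1,837,450
Enhancement: 50% of £1,837,450 = £918,725
Enhanced fine: £1,837,450 + £918,725 = £2,756,175
Cap at £3,712,050: £2,756,175 is within the cap, no reduction.

£2,756,175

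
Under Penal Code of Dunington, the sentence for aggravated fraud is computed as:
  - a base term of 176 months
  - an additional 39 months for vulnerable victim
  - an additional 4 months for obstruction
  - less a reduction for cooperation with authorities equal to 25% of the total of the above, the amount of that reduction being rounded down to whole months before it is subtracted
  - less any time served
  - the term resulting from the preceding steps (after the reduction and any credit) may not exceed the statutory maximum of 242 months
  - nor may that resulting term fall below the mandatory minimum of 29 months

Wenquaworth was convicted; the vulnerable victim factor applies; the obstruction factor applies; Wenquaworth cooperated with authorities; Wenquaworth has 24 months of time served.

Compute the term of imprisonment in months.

141 months

Vulnerable victim enhancement: +39 months
Obstruction enhancement: +4 months
Adjusted term: 176 months + 39 months + 4 months = 219 months
Cooperation with authorities reduction: 25% of 219 months = 54 months (rounded down)
After reduction: 219 − 54 = 165 months
Less time served: 165 months − 24 months = 141 months
Cap at 242 months: 141 months is within the cap, no reduction.
Minimum 29 months: 141 months meets the minimum, no increase.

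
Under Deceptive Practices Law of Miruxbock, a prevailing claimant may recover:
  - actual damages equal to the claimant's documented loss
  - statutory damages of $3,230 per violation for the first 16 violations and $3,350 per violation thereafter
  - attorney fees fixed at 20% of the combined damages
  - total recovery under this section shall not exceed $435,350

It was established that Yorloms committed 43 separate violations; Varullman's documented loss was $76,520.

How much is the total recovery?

$262,380

First 16 violations: 16 × $3,230 = $51,680
Remaining violations: (43 − 16) × $3,350 = $90,450
Statutory damages: $51,680 + $90,450 = $142,130
Combined damages: $76,520 + $142,130 = $218,650
Attorney fees: 20% of $218,650 = $43,730
Total before cap: $218,650 + $43,730 = $262,380
Cap at $435,350: $262,380 is within the cap, no reduction.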